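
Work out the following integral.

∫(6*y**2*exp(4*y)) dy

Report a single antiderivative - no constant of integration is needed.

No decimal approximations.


Answer: 3*y**2*exp(4*y)/2 - 3*y*exp(4*y)/4 + 3*exp(4*y)/16.


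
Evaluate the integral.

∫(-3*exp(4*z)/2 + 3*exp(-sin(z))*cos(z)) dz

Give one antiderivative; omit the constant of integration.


Answer: -3*exp(4*z)/8 - 3*exp(-sin(z)).


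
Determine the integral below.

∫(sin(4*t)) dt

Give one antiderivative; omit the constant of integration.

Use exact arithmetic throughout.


Answer: -cos(4*t)/4.


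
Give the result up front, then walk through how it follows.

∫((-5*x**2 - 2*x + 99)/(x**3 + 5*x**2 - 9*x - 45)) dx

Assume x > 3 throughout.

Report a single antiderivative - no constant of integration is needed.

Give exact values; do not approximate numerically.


The answer is log(x - 3) - 5*log(x + 3) - log(x + 5).
Step 1. Decompose ∫((-5*x**2 - 2*x + 99)/(x**3 + 5*x**2 - 9*x - 45)) dx by partial fractions, (-5*x**2 - 2*x + 99)/(x**3 + 5*x**2 - 9*x - 45) = -1/(x + 5) - 5/(x + 3) + 1/(x - 3): now ∫(1/(x - 3)) dx + ∫(-5/(x + 3)) dx + ∫(-1/(x + 5)) dx.
Step 2. Evaluate the standard form [assuming x > -3]: now -5*log(x + 3) + ∫(1/(x - 3)) dx + ∫(-1/(x + 5)) dx.
Step 3. Evaluate the standard form [assuming x > -5]: now -5*log(x + 3) - log(x + 5) + ∫(1/(x - 3)) dx.
Step 4. Evaluate the standard form [assuming x > 3]: now log(x - 3) - 5*log(x + 3) - log(x + 5).
Answer: log(x - 3) - 5*log(x + 3) - log(x + 5).


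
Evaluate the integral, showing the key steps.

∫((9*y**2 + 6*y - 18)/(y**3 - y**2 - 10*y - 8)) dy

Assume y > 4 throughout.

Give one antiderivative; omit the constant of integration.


Step 1. Decompose ∫((9*y**2 + 6*y - 18)/(y**3 - y**2 - 10*y - 8)) dy by partial fractions, (9*y**2 + 6*y - 18)/(y**3 - y**2 - 10*y - 8) = 1/(y + 2) + 3/(y + 1) + 5/(y - 4): now ∫(5/(y - 4)) dy + ∫(3/(y + 1)) dy + ∫(1/(y + 2)) dy.
Step 2. Evaluate the standard form [assuming y > -1]: now 3*log(y + 1) + ∫(5/(y - 4)) dy + ∫(1/(y + 2)) dy.
Step 3. Evaluate the standard form [assuming y > 4]: now 5*log(y - 4) + 3*log(y + 1) + ∫(1/(y + 2)) dy.
Step 4. Evaluate the standard form [assuming y > -2]: now 5*log(y - 4) + 3*log(y + 1) + log(y + 2).
Answer: 5*log(y - 4) + 3*log(y + 1) + log(y + 2).


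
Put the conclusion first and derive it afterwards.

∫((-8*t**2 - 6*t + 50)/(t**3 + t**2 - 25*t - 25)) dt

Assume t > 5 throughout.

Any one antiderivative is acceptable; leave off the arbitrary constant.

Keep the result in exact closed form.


The answer is -3*log(t - 5) - 2*log(t + 1) - 3*log(t + 5).
Step 1. Decompose ∫((-8*t**2 - 6*t + 50)/(t**3 + t**2 - 25*t - 25)) dt by partial fractions, (-8*t**2 - 6*t + 50)/(t**3 + t**2 - 25*t - 25) = -3/(t + 5) - 2/(t + 1) - 3/(t - 5): now ∫(-3/(t - 5)) dt + ∫(-2/(t + 1)) dt + ∫(-3/(t + 5)) dt.
Step 2. Evaluate the standard form [assuming t > -5]: now -3*log(t + 5) + ∫(-3/(t - 5)) dt + ∫(-2/(t + 1)) dt.
Step 3. Evaluate the standard form [assuming t > 5]: now -3*log(t - 5) - 3*log(t + 5) + ∫(-2/(t + 1)) dt.
Step 4. Evaluate the standard form [assuming t > -1]: now -3*log(t - 5) - 2*log(t + 1) - 3*log(t + 5).
Answer: -3*log(t - 5) - 2*log(t + 1) - 3*log(t + 5).


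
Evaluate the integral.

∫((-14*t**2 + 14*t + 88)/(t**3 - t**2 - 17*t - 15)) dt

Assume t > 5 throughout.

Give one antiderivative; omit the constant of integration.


Answer: -4*log(t - 5) - 5*log(t + 1) - 5*log(t + 3).


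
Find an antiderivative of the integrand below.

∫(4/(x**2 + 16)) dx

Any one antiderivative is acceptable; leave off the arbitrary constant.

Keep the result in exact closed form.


Answer: atan(x/4).


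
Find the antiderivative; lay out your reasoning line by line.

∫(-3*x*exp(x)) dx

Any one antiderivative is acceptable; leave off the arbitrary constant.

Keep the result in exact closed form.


Step 1. Integrate ∫(-3*x*exp(x)) dx by parts with u = x, dv = (-3*exp(x)) dx, so v = -3*exp(x): now -3*x*exp(x) + ∫(3*exp(x)) dx.
Step 2. Evaluate the standard form: now -3*x*exp(x) + 3*exp(x).
Answer: -3*x*exp(x) + 3*exp(x).


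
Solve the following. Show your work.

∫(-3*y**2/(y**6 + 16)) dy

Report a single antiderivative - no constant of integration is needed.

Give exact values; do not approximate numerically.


Step 1. Substitute u = y**3, turning ∫(-3*y**2/(y**6 + 16)) dy into ∫(-1/(u**2 + 16)) du: now ∫(-1/(u**2 + 16)) du.
Step 2. Evaluate the standard form: now -atan(u/4)/4.
Step 3. Substitute back u = y**3: now -atan(y**3/4)/4.
Answer: -atan(y**3/4)/4.


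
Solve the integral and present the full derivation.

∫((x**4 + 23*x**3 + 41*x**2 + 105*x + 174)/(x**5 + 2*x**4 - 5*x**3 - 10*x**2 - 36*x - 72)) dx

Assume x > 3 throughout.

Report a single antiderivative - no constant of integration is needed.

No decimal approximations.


Step 1. Decompose ∫((x**4 + 23*x**3 + 41*x**2 + 105*x + 174)/(x**5 + 2*x**4 - 5*x**3 - 10*x**2 - 36*x - 72)) dx by partial fractions, (x**4 + 23*x**3 + 41*x**2 + 105*x + 174)/(x**5 + 2*x**4 - 5*x**3 - 10*x**2 - 36*x - 72) = -1/(x**2 + 4) - 4/(x + 3) + 1/(x + 2) + 4/(x - 3): now ∫(4/(x - 3)) dx + ∫(1/(x + 2)) dx + ∫(-4/(x + 3)) dx + ∫(-1/(x**2 + 4)) dx.
Step 2. Evaluate the standard form [assuming x > -2]: now log(x + 2) + ∫(4/(x - 3)) dx + ∫(-4/(x + 3)) dx + ∫(-1/(x**2 + 4)) dx.
Step 3. Evaluate the standard form [assuming x > -3]: now log(x + 2) - 4*log(x + 3) + ∫(4/(x - 3)) dx + ∫(-1/(x**2 + 4)) dx.
Step 4. Evaluate the standard form [assuming x > 3]: now 4*log(x - 3) + log(x + 2) - 4*log(x + 3) + ∫(-1/(x**2 + 4)) dx.
Step 5. Evaluate the standard form: now 4*log(x - 3) + log(x + 2) - 4*log(x + 3) - atan(x/2)/2.
Answer: 4*log(x - 3) + log(x + 2) - 4*log(x + 3) - atan(x/2)/2.


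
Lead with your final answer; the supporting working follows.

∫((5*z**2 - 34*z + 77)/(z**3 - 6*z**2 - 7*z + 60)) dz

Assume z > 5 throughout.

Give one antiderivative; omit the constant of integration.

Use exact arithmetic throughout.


The answer is 4*log(z - 5) - 3*log(z - 4) + 4*log(z + 3).
Step 1. Decompose ∫((5*z**2 - 34*z + 77)/(z**3 - 6*z**2 - 7*z + 60)) dz by partial fractions, (5*z**2 - 34*z + 77)/(z**3 - 6*z**2 - 7*z + 60) = 4/(z + 3) - 3/(z - 4) + 4/(z - 5): now ∫(4/(z - 5)) dz + ∫(-3/(z - 4)) dz + ∫(4/(z + 3)) dz.
Step 2. Evaluate the standard form [assuming z > -3]: now 4*log(z + 3) + ∫(4/(z - 5)) dz + ∫(-3/(z - 4)) dz.
Step 3. Evaluate the standard form [assuming z > 5]: now 4*log(z - 5) + 4*log(z + 3) + ∫(-3/(z - 4)) dz.
Step 4. Evaluate the standard form [assuming z > 4]: now 4*log(z - 5) - 3*log(z - 4) + 4*log(z + 3).
Answer: 4*log(z - 5) - 3*log(z - 4) + 4*log(z + 3).


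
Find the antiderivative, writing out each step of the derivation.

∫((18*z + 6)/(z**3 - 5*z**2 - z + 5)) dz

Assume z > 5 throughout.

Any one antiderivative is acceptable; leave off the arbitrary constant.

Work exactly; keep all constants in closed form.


Step 1. Decompose ∫((18*z + 6)/(z**3 - 5*z**2 - z + 5)) dz by partial fractions, (18*z + 6)/(z**3 - 5*z**2 - z + 5) = -1/(z + 1) - 3/(z - 1) + 4/(z - 5): now ∫(4/(z - 5)) dz + ∫(-3/(z - 1)) dz + ∫(-1/(z + 1)) dz.
Step 2. Evaluate the standard form [assuming z > -1]: now -log(z + 1) + ∫(4/(z - 5)) dz + ∫(-3/(z - 1)) dz.
Step 3. Evaluate the standard form [assuming z > 1]: now -3*log(z - 1) - log(z + 1) + ∫(4/(z - 5)) dz.
Step 4. Evaluate the standard form [assuming z > 5]: now 4*log(z - 5) - 3*log(z - 1) - log(z + 1).
Answer: 4*log(z - 5) - 3*log(z - 1) - log(z + 1).


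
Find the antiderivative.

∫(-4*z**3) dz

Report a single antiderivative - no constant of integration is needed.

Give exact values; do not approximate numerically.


Answer: -z**4.


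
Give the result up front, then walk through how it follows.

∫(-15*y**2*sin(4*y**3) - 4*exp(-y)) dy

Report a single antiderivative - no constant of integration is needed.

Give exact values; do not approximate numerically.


The answer is 5*cos(4*y**3)/4 + 4*exp(-y).
Step 1. Rewrite: now ∫(-15*y**2*sin(4*y**3)) dy + ∫(-4*exp(-y)) dy.
Step 2. Substitute u = y**3, turning ∫(-15*y**2*sin(4*y**3)) dy into ∫(-5*sin(4*u)) du: now ∫(-4*exp(-y)) dy + ∫(-5*sin(4*u)) du.
Step 3. Evaluate the standard form: now 5*cos(4*u)/4 + ∫(-4*exp(-y)) dy.
Step 4. Substitute back u = y**3: now 5*cos(4*y**3)/4 + ∫(-4*exp(-y)) dy.
Step 5. Evaluate the standard form: now 5*cos(4*y**3)/4 + 4*exp(-y).
Answer: 5*cos(4*y**3)/4 + 4*exp(-y).


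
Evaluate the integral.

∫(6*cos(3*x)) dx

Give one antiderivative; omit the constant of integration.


Answer: 2*sin(3*x).


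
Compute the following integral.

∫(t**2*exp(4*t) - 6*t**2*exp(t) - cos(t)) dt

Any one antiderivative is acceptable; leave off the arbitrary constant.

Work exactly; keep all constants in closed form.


Answer: t**2*exp(4*t)/4 - 6*t**2*exp(t) - t*exp(4*t)/8 + 12*t*exp(t) + exp(4*t)/32 - 12*exp(t) - sin(t).


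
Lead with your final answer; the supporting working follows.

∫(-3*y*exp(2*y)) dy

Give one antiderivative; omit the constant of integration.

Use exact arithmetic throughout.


The answer is -3*y*exp(2*y)/2 + 3*exp(2*y)/4.
Step 1. Integrate ∫(-3*y*exp(2*y)) dy by parts with u = y, dv = (-3*exp(2*y)) dy, so v = -3*exp(2*y)/2: now -3*y*exp(2*y)/2 + ∫(3*exp(2*y)/2) dy.
Step 2. Evaluate the standard form: now -3*y*exp(2*y)/2 + 3*exp(2*y)/4.
Answer: -3*y*exp(2*y)/2 + 3*exp(2*y)/4.


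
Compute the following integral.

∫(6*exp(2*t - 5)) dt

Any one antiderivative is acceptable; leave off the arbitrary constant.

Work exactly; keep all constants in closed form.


Answer: 3*exp(2*t - 5).


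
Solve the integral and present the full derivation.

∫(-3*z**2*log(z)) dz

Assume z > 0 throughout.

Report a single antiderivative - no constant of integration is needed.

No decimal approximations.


Step 1. Integrate ∫(-3*z**2*log(z)) dz by parts with u = log(z), dv = (-3*z**2) dz, so v = -z**3 [assuming z > 0]: now -z**3*log(z) + ∫(z**2) dz.
Step 2. Evaluate the standard form: now -z**3*log(z) + z**3/3.
Answer: -z**3*log(z) + z**3/3.


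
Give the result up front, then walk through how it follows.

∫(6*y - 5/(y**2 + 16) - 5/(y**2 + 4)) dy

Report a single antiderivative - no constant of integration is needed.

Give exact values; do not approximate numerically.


The answer is 3*y**2 - 5*atan(y/4)/4 - 5*atan(y/2)/2.
Step 1. Rewrite: now ∫(6*y) dy + ∫(-5/(y**2 + 4)) dy + ∫(-5/(y**2 + 16)) dy.
Step 2. Evaluate the standard form: now -5*atan(y/2)/2 + ∫(6*y) dy + ∫(-5/(y**2 + 16)) dy.
Step 3. Evaluate the standard form: now -5*atan(y/4)/4 - 5*atan(y/2)/2 + ∫(6*y) dy.
Step 4. Evaluate the standard form: now 3*y**2 - 5*atan(y/4)/4 - 5*atan(y/2)/2.
Answer: 3*y**2 - 5*atan(y/4)/4 - 5*atan(y/2)/2.


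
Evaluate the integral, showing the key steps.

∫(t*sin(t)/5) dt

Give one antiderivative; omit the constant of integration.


Step 1. Integrate ∫(t*sin(t)/5) dt by parts with u = t, dv = (sin(t)/5) dt, so v = -cos(t)/5: now -t*cos(t)/5 + ∫(cos(t)/5) dt.
Step 2. Evaluate the standard form: now -t*cos(t)/5 + sin(t)/5.
Answer: -t*cos(t)/5 + sin(t)/5.


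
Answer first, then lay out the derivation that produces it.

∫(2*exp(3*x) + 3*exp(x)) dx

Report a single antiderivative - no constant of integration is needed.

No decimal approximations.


The answer is 2*exp(3*x)/3 + 3*exp(x).
Step 1. Rewrite: now ∫(3*exp(x)) dx + ∫(2*exp(3*x)) dx.
Step 2. Evaluate the standard form: now 3*exp(x) + ∫(2*exp(3*x)) dx.
Step 3. Evaluate the standard form: now 2*exp(3*x)/3 + 3*exp(x).
Answer: 2*exp(3*x)/3 + 3*exp(x).


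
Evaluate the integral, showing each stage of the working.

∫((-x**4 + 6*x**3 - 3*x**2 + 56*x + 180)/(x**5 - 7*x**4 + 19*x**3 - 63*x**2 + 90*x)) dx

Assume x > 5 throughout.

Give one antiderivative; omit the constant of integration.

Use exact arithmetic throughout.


Step 1. Decompose ∫((-x**4 + 6*x**3 - 3*x**2 + 56*x + 180)/(x**5 - 7*x**4 + 19*x**3 - 63*x**2 + 90*x)) dx by partial fractions, (-x**4 + 6*x**3 - 3*x**2 + 56*x + 180)/(x**5 - 7*x**4 + 19*x**3 - 63*x**2 + 90*x) = 2/(x**2 + 9) - 4/(x - 2) + 1/(x - 5) + 2/x: now ∫(2/x) dx + ∫(1/(x - 5)) dx + ∫(-4/(x - 2)) dx + ∫(2/(x**2 + 9)) dx.
Step 2. Evaluate the standard form [assuming x > 5]: now log(x - 5) + ∫(2/x) dx + ∫(-4/(x - 2)) dx + ∫(2/(x**2 + 9)) dx.
Step 3. Evaluate the standard form [assuming x > 0]: now 2*log(x) + log(x - 5) + ∫(-4/(x - 2)) dx + ∫(2/(x**2 + 9)) dx.
Step 4. Evaluate the standard form [assuming x > 2]: now 2*log(x) + log(x - 5) - 4*log(x - 2) + ∫(2/(x**2 + 9)) dx.
Step 5. Evaluate the standard form: now 2*log(x) + log(x - 5) - 4*log(x - 2) + 2*atan(x/3)/3.
Answer: 2*log(x) + log(x - 5) - 4*log(x - 2) + 2*atan(x/3)/3.


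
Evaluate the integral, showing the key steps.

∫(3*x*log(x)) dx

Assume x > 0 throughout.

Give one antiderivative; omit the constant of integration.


Step 1. Integrate ∫(3*x*log(x)) dx by parts with u = log(x), dv = (3*x) dx, so v = 3*x**2/2 [assuming x > 0]: now 3*x**2*log(x)/2 + ∫(-3*x/2) dx.
Step 2. Evaluate the standard form: now 3*x**2*log(x)/2 - 3*x**2/4.
Answer: 3*x**2*log(x)/2 - 3*x**2/4.


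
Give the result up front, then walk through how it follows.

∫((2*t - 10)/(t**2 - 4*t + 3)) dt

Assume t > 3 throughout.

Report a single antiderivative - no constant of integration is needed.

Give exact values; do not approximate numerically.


The answer is -2*log(t - 3) + 4*log(t - 1).
Step 1. Decompose ∫((2*t - 10)/(t**2 - 4*t + 3)) dt by partial fractions, (2*t - 10)/(t**2 - 4*t + 3) = 4/(t - 1) - 2/(t - 3): now ∫(-2/(t - 3)) dt + ∫(4/(t - 1)) dt.
Step 2. Evaluate the standard form [assuming t > 1]: now 4*log(t - 1) + ∫(-2/(t - 3)) dt.
Step 3. Evaluate the standard form [assuming t > 3]: now -2*log(t - 3) + 4*log(t - 1).
Answer: -2*log(t - 3) + 4*log(t - 1).


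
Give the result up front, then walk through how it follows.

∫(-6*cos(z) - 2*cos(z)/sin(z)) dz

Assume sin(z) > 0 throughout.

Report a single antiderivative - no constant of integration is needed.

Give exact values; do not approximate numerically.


The answer is -2*log(sin(z)) - 6*sin(z).
Step 1. Rewrite: now ∫(-2*cos(z)/sin(z)) dz + ∫(-6*cos(z)) dz.
Step 2. Evaluate the standard form: now -6*sin(z) + ∫(-2*cos(z)/sin(z)) dz.
Step 3. Substitute u = sin(z), turning ∫(-2*cos(z)/sin(z)) dz into ∫(-2/u) du: now -6*sin(z) + ∫(-2/u) du.
Step 4. Evaluate the standard form [assuming u > 0]: now -2*log(u) - 6*sin(z).
Step 5. Substitute back u = sin(z): now -2*log(sin(z)) - 6*sin(z).
Answer: -2*log(sin(z)) - 6*sin(z).


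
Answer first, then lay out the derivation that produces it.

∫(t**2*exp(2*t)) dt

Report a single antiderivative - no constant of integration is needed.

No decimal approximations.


The answer is t**2*exp(2*t)/2 - t*exp(2*t)/2 + exp(2*t)/4.
Step 1. Integrate ∫(t**2*exp(2*t)) dt by parts with u = t**2, dv = (exp(2*t)) dt, so v = exp(2*t)/2: now t**2*exp(2*t)/2 + ∫(-t*exp(2*t)) dt.
Step 2. Integrate ∫(-t*exp(2*t)) dt by parts with u = t, dv = (-exp(2*t)) dt, so v = -exp(2*t)/2: now t**2*exp(2*t)/2 - t*exp(2*t)/2 + ∫(exp(2*t)/2) dt.
Step 3. Evaluate the standard form: now t**2*exp(2*t)/2 - t*exp(2*t)/2 + exp(2*t)/4.
Answer: t**2*exp(2*t)/2 - t*exp(2*t)/2 + exp(2*t)/4.


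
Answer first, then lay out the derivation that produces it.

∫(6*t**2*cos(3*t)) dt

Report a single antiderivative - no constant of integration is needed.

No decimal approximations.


The answer is 2*t**2*sin(3*t) + 4*t*cos(3*t)/3 - 4*sin(3*t)/9.
Step 1. Integrate ∫(6*t**2*cos(3*t)) dt by parts with u = t**2, dv = (6*cos(3*t)) dt, so v = 2*sin(3*t): now 2*t**2*sin(3*t) + ∫(-4*t*sin(3*t)) dt.
Step 2. Integrate ∫(-4*t*sin(3*t)) dt by parts with u = t, dv = (-4*sin(3*t)) dt, so v = 4*cos(3*t)/3: now 2*t**2*sin(3*t) + 4*t*cos(3*t)/3 + ∫(-4*cos(3*t)/3) dt.
Step 3. Evaluate the standard form: now 2*t**2*sin(3*t) + 4*t*cos(3*t)/3 - 4*sin(3*t)/9.
Answer: 2*t**2*sin(3*t) + 4*t*cos(3*t)/3 - 4*sin(3*t)/9.


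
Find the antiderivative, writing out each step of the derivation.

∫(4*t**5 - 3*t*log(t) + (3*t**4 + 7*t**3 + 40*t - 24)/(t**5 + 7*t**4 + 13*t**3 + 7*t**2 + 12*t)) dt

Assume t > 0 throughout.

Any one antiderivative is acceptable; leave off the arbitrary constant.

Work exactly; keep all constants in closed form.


Step 1. Rewrite: now ∫(4*t**5) dt + ∫(-3*t*log(t)) dt + ∫((3*t**4 + 7*t**3 + 40*t - 24)/(t**5 + 7*t**4 + 13*t**3 + 7*t**2 + 12*t)) dt.
Step 2. Decompose ∫((3*t**4 + 7*t**3 + 40*t - 24)/(t**5 + 7*t**4 + 13*t**3 + 7*t**2 + 12*t)) dt by partial fractions, (3*t**4 + 7*t**3 + 40*t - 24)/(t**5 + 7*t**4 + 13*t**3 + 7*t**2 + 12*t) = 3/(t**2 + 1) + 2/(t + 4) + 3/(t + 3) - 2/t: now ∫(-2/t) dt + ∫(4*t**5) dt + ∫(-3*t*log(t)) dt + ∫(3/(t + 3)) dt + ∫(2/(t + 4)) dt + ∫(3/(t**2 + 1)) dt.
Step 3. Evaluate the standard form [assuming t > -4]: now 2*log(t + 4) + ∫(-2/t) dt + ∫(4*t**5) dt + ∫(-3*t*log(t)) dt + ∫(3/(t + 3)) dt + ∫(3/(t**2 + 1)) dt.
Step 4. Evaluate the standard form [assuming t > 0]: now -2*log(t) + 2*log(t + 4) + ∫(4*t**5) dt + ∫(-3*t*log(t)) dt + ∫(3/(t + 3)) dt + ∫(3/(t**2 + 1)) dt.
Step 5. Evaluate the standard form [assuming t > -3]: now -2*log(t) + 3*log(t + 3) + 2*log(t + 4) + ∫(4*t**5) dt + ∫(-3*t*log(t)) dt + ∫(3/(t**2 + 1)) dt.
Step 6. Evaluate the standard form: now -2*log(t) + 3*log(t + 3) + 2*log(t + 4) + 3*atan(t) + ∫(4*t**5) dt + ∫(-3*t*log(t)) dt.
Step 7. Evaluate the standard form: now 2*t**6/3 - 2*log(t) + 3*log(t + 3) + 2*log(t + 4) + 3*atan(t) + ∫(-3*t*log(t)) dt.
Step 8. Integrate ∫(-3*t*log(t)) dt by parts with u = log(t), dv = (-3*t) dt, so v = -3*t**2/2 [assuming t > 0]: now 2*t**6/3 - 3*t**2*log(t)/2 - 2*log(t) + 3*log(t + 3) + 2*log(t + 4) + 3*atan(t) + ∫(3*t/2) dt.
Step 9. Evaluate the standard form: now 2*t**6/3 - 3*t**2*log(t)/2 + 3*t**2/4 - 2*log(t) + 3*log(t + 3) + 2*log(t + 4) + 3*atan(t).
Answer: 2*t**6/3 - 3*t**2*log(t)/2 + 3*t**2/4 - 2*log(t) + 3*log(t + 3) + 2*log(t + 4) + 3*atan(t).


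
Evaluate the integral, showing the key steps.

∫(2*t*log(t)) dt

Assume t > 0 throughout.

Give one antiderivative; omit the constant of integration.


Step 1. Integrate ∫(2*t*log(t)) dt by parts with u = log(t), dv = (2*t) dt, so v = t**2 [assuming t > 0]: now t**2*log(t) + ∫(-t) dt.
Step 2. Evaluate the standard form: now t**2*log(t) - t**2/2.
Answer: t**2*log(t) - t**2/2.


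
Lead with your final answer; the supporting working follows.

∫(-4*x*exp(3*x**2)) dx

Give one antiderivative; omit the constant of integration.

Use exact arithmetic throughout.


The answer is -2*exp(3*x**2)/3.
Step 1. Substitute u = x**2, turning ∫(-4*x*exp(3*x**2)) dx into ∫(-2*exp(3*u)) du: now ∫(-2*exp(3*u)) du.
Step 2. Evaluate the standard form: now -2*exp(3*u)/3.
Step 3. Substitute back u = x**2: now -2*exp(3*x**2)/3.
Answer: -2*exp(3*x**2)/3.


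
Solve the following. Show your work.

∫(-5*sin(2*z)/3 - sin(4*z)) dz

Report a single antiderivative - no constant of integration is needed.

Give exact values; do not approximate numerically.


Step 1. Rewrite: now ∫(-5*sin(2*z)/3) dz + ∫(-sin(4*z)) dz.
Step 2. Evaluate the standard form: now cos(4*z)/4 + ∫(-5*sin(2*z)/3) dz.
Step 3. Evaluate the standard form: now 5*cos(2*z)/6 + cos(4*z)/4.
Answer: 5*cos(2*z)/6 + cos(4*z)/4.


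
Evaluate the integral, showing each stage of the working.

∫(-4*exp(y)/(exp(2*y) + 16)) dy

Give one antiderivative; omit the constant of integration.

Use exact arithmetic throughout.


Step 1. Substitute u = exp(y), turning ∫(-4*exp(y)/(exp(2*y) + 16)) dy into ∫(-4/(u**2 + 16)) du: now ∫(-4/(u**2 + 16)) du.
Step 2. Evaluate the standard form: now -atan(u/4).
Step 3. Substitute back u = exp(y): now -atan(exp(y)/4).
Answer: -atan(exp(y)/4).


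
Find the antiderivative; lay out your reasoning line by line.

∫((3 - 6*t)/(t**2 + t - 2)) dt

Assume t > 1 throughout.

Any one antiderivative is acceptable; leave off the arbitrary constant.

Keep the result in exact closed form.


Step 1. Decompose ∫((3 - 6*t)/(t**2 + t - 2)) dt by partial fractions, (3 - 6*t)/(t**2 + t - 2) = -5/(t + 2) - 1/(t - 1): now ∫(-1/(t - 1)) dt + ∫(-5/(t + 2)) dt.
Step 2. Evaluate the standard form [assuming t > -2]: now -5*log(t + 2) + ∫(-1/(t - 1)) dt.
Step 3. Evaluate the standard form [assuming t > 1]: now -log(t - 1) - 5*log(t + 2).
Answer: -log(t - 1) - 5*log(t + 2).


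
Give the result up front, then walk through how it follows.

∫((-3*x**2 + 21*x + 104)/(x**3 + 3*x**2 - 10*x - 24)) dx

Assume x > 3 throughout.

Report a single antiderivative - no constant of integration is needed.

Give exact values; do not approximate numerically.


The answer is 4*log(x - 3) - 5*log(x + 2) - 2*log(x + 4).
Step 1. Decompose ∫((-3*x**2 + 21*x + 104)/(x**3 + 3*x**2 - 10*x - 24)) dx by partial fractions, (-3*x**2 + 21*x + 104)/(x**3 + 3*x**2 - 10*x - 24) = -2/(x + 4) - 5/(x + 2) + 4/(x - 3): now ∫(4/(x - 3)) dx + ∫(-5/(x + 2)) dx + ∫(-2/(x + 4)) dx.
Step 2. Evaluate the standard form [assuming x > -4]: now -2*log(x + 4) + ∫(4/(x - 3)) dx + ∫(-5/(x + 2)) dx.
Step 3. Evaluate the standard form [assuming x > -2]: now -5*log(x + 2) - 2*log(x + 4) + ∫(4/(x - 3)) dx.
Step 4. Evaluate the standard form [assuming x > 3]: now 4*log(x - 3) - 5*log(x + 2) - 2*log(x + 4).
Answer: 4*log(x - 3) - 5*log(x + 2) - 2*log(x + 4).


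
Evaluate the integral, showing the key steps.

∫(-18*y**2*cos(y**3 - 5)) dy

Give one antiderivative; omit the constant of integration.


Step 1. Substitute u = y**3 - 5, turning ∫(-18*y**2*cos(y**3 - 5)) dy into ∫(-6*cos(u)) du: now ∫(-6*cos(u)) du.
Step 2. Evaluate the standard form: now -6*sin(u).
Step 3. Substitute back u = y**3 - 5: now -6*sin(y**3 - 5).
Answer: -6*sin(y**3 - 5).


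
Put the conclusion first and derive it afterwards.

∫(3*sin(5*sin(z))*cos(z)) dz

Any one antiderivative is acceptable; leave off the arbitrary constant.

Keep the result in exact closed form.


The answer is -3*cos(5*sin(z))/5.
Step 1. Substitute u = sin(z), turning ∫(3*sin(5*sin(z))*cos(z)) dz into ∫(3*sin(5*u)) du: now ∫(3*sin(5*u)) du.
Step 2. Evaluate the standard form: now -3*cos(5*u)/5.
Step 3. Substitute back u = sin(z): now -3*cos(5*sin(z))/5.
Answer: -3*cos(5*sin(z))/5.


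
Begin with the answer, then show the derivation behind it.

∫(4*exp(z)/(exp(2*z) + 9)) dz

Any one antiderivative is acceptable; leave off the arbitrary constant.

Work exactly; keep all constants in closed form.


The answer is 4*atan(exp(z)/3)/3.
Step 1. Substitute u = exp(z), turning ∫(4*exp(z)/(exp(2*z) + 9)) dz into ∫(4/(u**2 + 9)) du: now ∫(4/(u**2 + 9)) du.
Step 2. Evaluate the standard form: now 4*atan(u/3)/3.
Step 3. Substitute back u = exp(z): now 4*atan(exp(z)/3)/3.
Answer: 4*atan(exp(z)/3)/3.


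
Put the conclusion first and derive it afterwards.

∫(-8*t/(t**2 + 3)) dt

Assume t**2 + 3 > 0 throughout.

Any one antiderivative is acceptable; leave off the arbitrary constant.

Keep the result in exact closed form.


The answer is -4*log(t**2 + 3).
Step 1. Substitute u = t**2 + 3, turning ∫(-8*t/(t**2 + 3)) dt into ∫(-4/u) du: now ∫(-4/u) du.
Step 2. Evaluate the standard form [assuming u > 0]: now -4*log(u).
Step 3. Substitute back u = t**2 + 3: now -4*log(t**2 + 3).
Answer: -4*log(t**2 + 3).


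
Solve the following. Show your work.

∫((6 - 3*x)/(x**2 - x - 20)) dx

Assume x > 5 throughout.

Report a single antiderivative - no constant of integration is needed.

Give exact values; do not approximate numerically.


Step 1. Decompose ∫((6 - 3*x)/(x**2 - x - 20)) dx by partial fractions, (6 - 3*x)/(x**2 - x - 20) = -2/(x + 4) - 1/(x - 5): now ∫(-1/(x - 5)) dx + ∫(-2/(x + 4)) dx.
Step 2. Evaluate the standard form [assuming x > -4]: now -2*log(x + 4) + ∫(-1/(x - 5)) dx.
Step 3. Evaluate the standard form [assuming x > 5]: now -log(x - 5) - 2*log(x + 4).
Answer: -log(x - 5) - 2*log(x + 4).


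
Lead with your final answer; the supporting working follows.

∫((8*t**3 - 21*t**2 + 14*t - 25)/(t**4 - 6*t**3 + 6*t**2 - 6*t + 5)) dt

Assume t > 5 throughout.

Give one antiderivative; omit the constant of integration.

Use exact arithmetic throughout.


The answer is 5*log(t - 5) + 3*log(t - 1) - atan(t).
Step 1. Decompose ∫((8*t**3 - 21*t**2 + 14*t - 25)/(t**4 - 6*t**3 + 6*t**2 - 6*t + 5)) dt by partial fractions, (8*t**3 - 21*t**2 + 14*t - 25)/(t**4 - 6*t**3 + 6*t**2 - 6*t + 5) = -1/(t**2 + 1) + 3/(t - 1) + 5/(t - 5): now ∫(5/(t - 5)) dt + ∫(3/(t - 1)) dt + ∫(-1/(t**2 + 1)) dt.
Step 2. Evaluate the standard form [assuming t > 1]: now 3*log(t - 1) + ∫(5/(t - 5)) dt + ∫(-1/(t**2 + 1)) dt.
Step 3. Evaluate the standard form [assuming t > 5]: now 5*log(t - 5) + 3*log(t - 1) + ∫(-1/(t**2 + 1)) dt.
Step 4. Evaluate the standard form: now 5*log(t - 5) + 3*log(t - 1) - atan(t).
Answer: 5*log(t - 5) + 3*log(t - 1) - atan(t).


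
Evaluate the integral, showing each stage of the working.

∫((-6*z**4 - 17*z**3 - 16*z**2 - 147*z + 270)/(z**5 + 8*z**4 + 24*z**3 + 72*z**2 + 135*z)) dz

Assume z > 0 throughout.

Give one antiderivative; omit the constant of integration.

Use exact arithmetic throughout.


Step 1. Decompose ∫((-6*z**4 - 17*z**3 - 16*z**2 - 147*z + 270)/(z**5 + 8*z**4 + 24*z**3 + 72*z**2 + 135*z)) dz by partial fractions, (-6*z**4 - 17*z**3 - 16*z**2 - 147*z + 270)/(z**5 + 8*z**4 + 24*z**3 + 72*z**2 + 135*z) = 1/(z**2 + 9) - 3/(z + 5) - 5/(z + 3) + 2/z: now ∫(2/z) dz + ∫(-5/(z + 3)) dz + ∫(-3/(z + 5)) dz + ∫(1/(z**2 + 9)) dz.
Step 2. Evaluate the standard form [assuming z > -3]: now -5*log(z + 3) + ∫(2/z) dz + ∫(-3/(z + 5)) dz + ∫(1/(z**2 + 9)) dz.
Step 3. Evaluate the standard form [assuming z > 0]: now 2*log(z) - 5*log(z + 3) + ∫(-3/(z + 5)) dz + ∫(1/(z**2 + 9)) dz.
Step 4. Evaluate the standard form [assuming z > -5]: now 2*log(z) - 5*log(z + 3) - 3*log(z + 5) + ∫(1/(z**2 + 9)) dz.
Step 5. Evaluate the standard form: now 2*log(z) - 5*log(z + 3) - 3*log(z + 5) + atan(z/3)/3.
Answer: 2*log(z) - 5*log(z + 3) - 3*log(z + 5) + atan(z/3)/3.


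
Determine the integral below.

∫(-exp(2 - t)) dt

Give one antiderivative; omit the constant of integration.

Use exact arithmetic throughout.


Answer: exp(2 - t).


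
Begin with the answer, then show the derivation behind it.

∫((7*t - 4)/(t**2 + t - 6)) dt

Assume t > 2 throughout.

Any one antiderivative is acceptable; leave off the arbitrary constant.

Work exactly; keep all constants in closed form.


The answer is 2*log(t - 2) + 5*log(t + 3).
Step 1. Decompose ∫((7*t - 4)/(t**2 + t - 6)) dt by partial fractions, (7*t - 4)/(t**2 + t - 6) = 5/(t + 3) + 2/(t - 2): now ∫(2/(t - 2)) dt + ∫(5/(t + 3)) dt.
Step 2. Evaluate the standard form [assuming t > -3]: now 5*log(t + 3) + ∫(2/(t - 2)) dt.
Step 3. Evaluate the standard form [assuming t > 2]: now 2*log(t - 2) + 5*log(t + 3).
Answer: 2*log(t - 2) + 5*log(t + 3).


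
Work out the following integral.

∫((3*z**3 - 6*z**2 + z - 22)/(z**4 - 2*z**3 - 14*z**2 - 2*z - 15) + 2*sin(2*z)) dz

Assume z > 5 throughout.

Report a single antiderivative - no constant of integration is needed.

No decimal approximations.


Answer: log(z - 5) + 2*log(z + 3) - cos(2*z) + atan(z).


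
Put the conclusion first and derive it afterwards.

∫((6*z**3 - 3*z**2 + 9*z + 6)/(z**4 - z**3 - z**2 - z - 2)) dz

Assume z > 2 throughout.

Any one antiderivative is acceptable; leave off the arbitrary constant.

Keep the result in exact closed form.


The answer is 4*log(z - 2) + 2*log(z + 1) - 3*atan(z).
Step 1. Decompose ∫((6*z**3 - 3*z**2 + 9*z + 6)/(z**4 - z**3 - z**2 - z - 2)) dz by partial fractions, (6*z**3 - 3*z**2 + 9*z + 6)/(z**4 - z**3 - z**2 - z - 2) = -3/(z**2 + 1) + 2/(z + 1) + 4/(z - 2): now ∫(4/(z - 2)) dz + ∫(2/(z + 1)) dz + ∫(-3/(z**2 + 1)) dz.
Step 2. Evaluate the standard form [assuming z > 2]: now 4*log(z - 2) + ∫(2/(z + 1)) dz + ∫(-3/(z**2 + 1)) dz.
Step 3. Evaluate the standard form [assuming z > -1]: now 4*log(z - 2) + 2*log(z + 1) + ∫(-3/(z**2 + 1)) dz.
Step 4. Evaluate the standard form: now 4*log(z - 2) + 2*log(z + 1) - 3*atan(z).
Answer: 4*log(z - 2) + 2*log(z + 1) - 3*atan(z).


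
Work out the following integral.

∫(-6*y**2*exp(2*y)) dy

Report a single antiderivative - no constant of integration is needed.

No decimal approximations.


Answer: -3*y**2*exp(2*y) + 3*y*exp(2*y) - 3*exp(2*y)/2.


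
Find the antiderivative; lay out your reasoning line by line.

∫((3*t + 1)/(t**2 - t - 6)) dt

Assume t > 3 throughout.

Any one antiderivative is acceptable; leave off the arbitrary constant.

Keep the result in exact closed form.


Step 1. Decompose ∫((3*t + 1)/(t**2 - t - 6)) dt by partial fractions, (3*t + 1)/(t**2 - t - 6) = 1/(t + 2) + 2/(t - 3): now ∫(2/(t - 3)) dt + ∫(1/(t + 2)) dt.
Step 2. Evaluate the standard form [assuming t > 3]: now 2*log(t - 3) + ∫(1/(t + 2)) dt.
Step 3. Evaluate the standard form [assuming t > -2]: now 2*log(t - 3) + log(t + 2).
Answer: 2*log(t - 3) + log(t + 2).


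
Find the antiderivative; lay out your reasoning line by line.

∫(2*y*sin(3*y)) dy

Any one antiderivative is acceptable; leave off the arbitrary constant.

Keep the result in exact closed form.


Step 1. Integrate ∫(2*y*sin(3*y)) dy by parts with u = y, dv = (2*sin(3*y)) dy, so v = -2*cos(3*y)/3: now -2*y*cos(3*y)/3 + ∫(2*cos(3*y)/3) dy.
Step 2. Evaluate the standard form: now -2*y*cos(3*y)/3 + 2*sin(3*y)/9.
Answer: -2*y*cos(3*y)/3 + 2*sin(3*y)/9.


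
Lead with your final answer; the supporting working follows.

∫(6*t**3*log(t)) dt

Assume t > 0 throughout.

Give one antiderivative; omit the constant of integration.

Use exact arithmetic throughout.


The answer is 3*t**4*log(t)/2 - 3*t**4/8.
Step 1. Integrate ∫(6*t**3*log(t)) dt by parts with u = log(t), dv = (6*t**3) dt, so v = 3*t**4/2 [assuming t > 0]: now 3*t**4*log(t)/2 + ∫(-3*t**3/2) dt.
Step 2. Evaluate the standard form: now 3*t**4*log(t)/2 - 3*t**4/8.
Answer: 3*t**4*log(t)/2 - 3*t**4/8.


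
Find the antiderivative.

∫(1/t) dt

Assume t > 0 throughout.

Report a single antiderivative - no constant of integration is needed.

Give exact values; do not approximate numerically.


Answer: log(t).


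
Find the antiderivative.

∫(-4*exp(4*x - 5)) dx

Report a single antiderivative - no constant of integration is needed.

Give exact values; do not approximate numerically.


Answer: -exp(4*x - 5).


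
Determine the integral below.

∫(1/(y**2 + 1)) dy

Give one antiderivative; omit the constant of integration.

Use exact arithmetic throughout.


Answer: atan(y).


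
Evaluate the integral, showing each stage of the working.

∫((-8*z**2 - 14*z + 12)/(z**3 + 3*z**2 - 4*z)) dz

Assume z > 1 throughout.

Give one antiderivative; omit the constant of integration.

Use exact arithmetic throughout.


Step 1. Decompose ∫((-8*z**2 - 14*z + 12)/(z**3 + 3*z**2 - 4*z)) dz by partial fractions, (-8*z**2 - 14*z + 12)/(z**3 + 3*z**2 - 4*z) = -3/(z + 4) - 2/(z - 1) - 3/z: now ∫(-3/z) dz + ∫(-2/(z - 1)) dz + ∫(-3/(z + 4)) dz.
Step 2. Evaluate the standard form [assuming z > -4]: now -3*log(z + 4) + ∫(-3/z) dz + ∫(-2/(z - 1)) dz.
Step 3. Evaluate the standard form [assuming z > 0]: now -3*log(z) - 3*log(z + 4) + ∫(-2/(z - 1)) dz.
Step 4. Evaluate the standard form [assuming z > 1]: now -3*log(z) - 2*log(z - 1) - 3*log(z + 4).
Answer: -3*log(z) - 2*log(z - 1) - 3*log(z + 4).


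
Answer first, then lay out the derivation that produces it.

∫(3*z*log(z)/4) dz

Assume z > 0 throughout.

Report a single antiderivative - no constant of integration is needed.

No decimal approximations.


The answer is 3*z**2*log(z)/8 - 3*z**2/16.
Step 1. Integrate ∫(3*z*log(z)/4) dz by parts with u = log(z), dv = (3*z/4) dz, so v = 3*z**2/8 [assuming z > 0]: now 3*z**2*log(z)/8 + ∫(-3*z/8) dz.
Step 2. Evaluate the standard form: now 3*z**2*log(z)/8 - 3*z**2/16.
Answer: 3*z**2*log(z)/8 - 3*z**2/16.


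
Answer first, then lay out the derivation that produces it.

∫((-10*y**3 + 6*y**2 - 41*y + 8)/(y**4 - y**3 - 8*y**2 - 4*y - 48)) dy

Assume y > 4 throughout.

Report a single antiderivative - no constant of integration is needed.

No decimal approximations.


The answer is -5*log(y - 4) - 5*log(y + 3) + atan(y/2)/2.
Step 1. Decompose ∫((-10*y**3 + 6*y**2 - 41*y + 8)/(y**4 - y**3 - 8*y**2 - 4*y - 48)) dy by partial fractions, (-10*y**3 + 6*y**2 - 41*y + 8)/(y**4 - y**3 - 8*y**2 - 4*y - 48) = 1/(y**2 + 4) - 5/(y + 3) - 5/(y - 4): now ∫(-5/(y - 4)) dy + ∫(-5/(y + 3)) dy + ∫(1/(y**2 + 4)) dy.
Step 2. Evaluate the standard form [assuming y > -3]: now -5*log(y + 3) + ∫(-5/(y - 4)) dy + ∫(1/(y**2 + 4)) dy.
Step 3. Evaluate the standard form [assuming y > 4]: now -5*log(y - 4) - 5*log(y + 3) + ∫(1/(y**2 + 4)) dy.
Step 4. Evaluate the standard form: now -5*log(y - 4) - 5*log(y + 3) + atan(y/2)/2.
Answer: -5*log(y - 4) - 5*log(y + 3) + atan(y/2)/2.


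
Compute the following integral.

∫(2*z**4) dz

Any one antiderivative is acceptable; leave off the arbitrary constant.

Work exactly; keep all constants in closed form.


Answer: 2*z**5/5.


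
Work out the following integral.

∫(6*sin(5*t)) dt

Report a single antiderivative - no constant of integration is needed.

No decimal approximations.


Answer: -6*cos(5*t)/5.


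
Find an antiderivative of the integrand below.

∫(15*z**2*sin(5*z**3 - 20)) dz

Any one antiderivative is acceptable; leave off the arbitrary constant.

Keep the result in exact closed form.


Answer: -cos(5*z**3 - 20).


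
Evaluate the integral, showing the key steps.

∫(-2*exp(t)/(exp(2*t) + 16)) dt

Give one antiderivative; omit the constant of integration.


Step 1. Substitute u = exp(t), turning ∫(-2*exp(t)/(exp(2*t) + 16)) dt into ∫(-2/(u**2 + 16)) du: now ∫(-2/(u**2 + 16)) du.
Step 2. Evaluate the standard form: now -atan(u/4)/2.
Step 3. Substitute back u = exp(t): now -atan(exp(t)/4)/2.
Answer: -atan(exp(t)/4)/2.


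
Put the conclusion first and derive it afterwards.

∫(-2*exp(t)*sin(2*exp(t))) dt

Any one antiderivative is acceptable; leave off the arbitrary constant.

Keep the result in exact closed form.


The answer is cos(2*exp(t)).
Step 1. Substitute u = exp(t), turning ∫(-2*exp(t)*sin(2*exp(t))) dt into ∫(-2*sin(2*u)) du: now ∫(-2*sin(2*u)) du.
Step 2. Evaluate the standard form: now cos(2*u).
Step 3. Substitute back u = exp(t): now cos(2*exp(t)).
Answer: cos(2*exp(t)).


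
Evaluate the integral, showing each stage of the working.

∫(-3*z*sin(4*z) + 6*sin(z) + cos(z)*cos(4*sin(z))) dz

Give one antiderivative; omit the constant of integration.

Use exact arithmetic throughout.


Step 1. Rewrite: now ∫(-3*z*sin(4*z)) dz + ∫(cos(z)*cos(4*sin(z))) dz + ∫(6*sin(z)) dz.
Step 2. Evaluate the standard form: now -6*cos(z) + ∫(-3*z*sin(4*z)) dz + ∫(cos(z)*cos(4*sin(z))) dz.
Step 3. Substitute u = sin(z), turning ∫(cos(z)*cos(4*sin(z))) dz into ∫(cos(4*u)) du: now -6*cos(z) + ∫(-3*z*sin(4*z)) dz + ∫(cos(4*u)) du.
Step 4. Evaluate the standard form: now sin(4*u)/4 - 6*cos(z) + ∫(-3*z*sin(4*z)) dz.
Step 5. Substitute back u = sin(z): now sin(4*sin(z))/4 - 6*cos(z) + ∫(-3*z*sin(4*z)) dz.
Step 6. Integrate ∫(-3*z*sin(4*z)) dz by parts with u = z, dv = (-3*sin(4*z)) dz, so v = 3*cos(4*z)/4: now 3*z*cos(4*z)/4 + sin(4*sin(z))/4 - 6*cos(z) + ∫(-3*cos(4*z)/4) dz.
Step 7. Evaluate the standard form: now 3*z*cos(4*z)/4 - 3*sin(4*z)/16 + sin(4*sin(z))/4 - 6*cos(z).
Answer: 3*z*cos(4*z)/4 - 3*sin(4*z)/16 + sin(4*sin(z))/4 - 6*cos(z).


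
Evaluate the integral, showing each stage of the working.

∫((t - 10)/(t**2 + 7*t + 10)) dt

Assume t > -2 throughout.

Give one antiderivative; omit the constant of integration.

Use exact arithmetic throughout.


Step 1. Decompose ∫((t - 10)/(t**2 + 7*t + 10)) dt by partial fractions, (t - 10)/(t**2 + 7*t + 10) = 5/(t + 5) - 4/(t + 2): now ∫(-4/(t + 2)) dt + ∫(5/(t + 5)) dt.
Step 2. Evaluate the standard form [assuming t > -5]: now 5*log(t + 5) + ∫(-4/(t + 2)) dt.
Step 3. Evaluate the standard form [assuming t > -2]: now -4*log(t + 2) + 5*log(t + 5).
Answer: -4*log(t + 2) + 5*log(t + 5).


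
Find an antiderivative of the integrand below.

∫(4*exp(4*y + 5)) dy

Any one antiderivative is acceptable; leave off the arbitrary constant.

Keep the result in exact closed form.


Answer: exp(4*y + 5).


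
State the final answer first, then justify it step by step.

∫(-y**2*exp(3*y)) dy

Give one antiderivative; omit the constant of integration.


The answer is -y**2*exp(3*y)/3 + 2*y*exp(3*y)/9 - 2*exp(3*y)/27.
Step 1. Integrate ∫(-y**2*exp(3*y)) dy by parts with u = y**2, dv = (-exp(3*y)) dy, so v = -exp(3*y)/3: now -y**2*exp(3*y)/3 + ∫(2*y*exp(3*y)/3) dy.
Step 2. Integrate ∫(2*y*exp(3*y)/3) dy by parts with u = y, dv = (2*exp(3*y)/3) dy, so v = 2*exp(3*y)/9: now -y**2*exp(3*y)/3 + 2*y*exp(3*y)/9 + ∫(-2*exp(3*y)/9) dy.
Step 3. Evaluate the standard form: now -y**2*exp(3*y)/3 + 2*y*exp(3*y)/9 - 2*exp(3*y)/27.
Answer: -y**2*exp(3*y)/3 + 2*y*exp(3*y)/9 - 2*exp(3*y)/27.


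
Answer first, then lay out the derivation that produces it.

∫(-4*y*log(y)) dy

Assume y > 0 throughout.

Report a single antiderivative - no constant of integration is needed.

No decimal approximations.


The answer is -2*y**2*log(y) + y**2.
Step 1. Integrate ∫(-4*y*log(y)) dy by parts with u = log(y), dv = (-4*y) dy, so v = -2*y**2 [assuming y > 0]: now -2*y**2*log(y) + ∫(2*y) dy.
Step 2. Evaluate the standard form: now -2*y**2*log(y) + y**2.
Answer: -2*y**2*log(y) + y**2.


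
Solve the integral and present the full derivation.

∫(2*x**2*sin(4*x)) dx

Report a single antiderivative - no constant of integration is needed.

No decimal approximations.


Step 1. Integrate ∫(2*x**2*sin(4*x)) dx by parts with u = x**2, dv = (2*sin(4*x)) dx, so v = -cos(4*x)/2: now -x**2*cos(4*x)/2 + ∫(x*cos(4*x)) dx.
Step 2. Integrate ∫(x*cos(4*x)) dx by parts with u = x, dv = (cos(4*x)) dx, so v = sin(4*x)/4: now -x**2*cos(4*x)/2 + x*sin(4*x)/4 + ∫(-sin(4*x)/4) dx.
Step 3. Evaluate the standard form: now -x**2*cos(4*x)/2 + x*sin(4*x)/4 + cos(4*x)/16.
Answer: -x**2*cos(4*x)/2 + x*sin(4*x)/4 + cos(4*x)/16.


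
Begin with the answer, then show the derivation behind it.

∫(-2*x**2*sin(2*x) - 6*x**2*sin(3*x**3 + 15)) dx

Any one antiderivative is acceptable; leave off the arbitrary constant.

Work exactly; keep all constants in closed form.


The answer is x**2*cos(2*x) - x*sin(2*x) - cos(2*x)/2 + 2*cos(3*x**3 + 15)/3.
Step 1. Rewrite: now ∫(-2*x**2*sin(2*x)) dx + ∫(-6*x**2*sin(3*x**3 + 15)) dx.
Step 2. Substitute u = x**3 + 5, turning ∫(-6*x**2*sin(3*x**3 + 15)) dx into ∫(-2*sin(3*u)) du: now ∫(-2*x**2*sin(2*x)) dx + ∫(-2*sin(3*u)) du.
Step 3. Evaluate the standard form: now 2*cos(3*u)/3 + ∫(-2*x**2*sin(2*x)) dx.
Step 4. Substitute back u = x**3 + 5: now 2*cos(3*x**3 + 15)/3 + ∫(-2*x**2*sin(2*x)) dx.
Step 5. Integrate ∫(-2*x**2*sin(2*x)) dx by parts with u = x**2, dv = (-2*sin(2*x)) dx, so v = cos(2*x): now x**2*cos(2*x) + 2*cos(3*x**3 + 15)/3 + ∫(-2*x*cos(2*x)) dx.
Step 6. Integrate ∫(-2*x*cos(2*x)) dx by parts with u = x, dv = (-2*cos(2*x)) dx, so v = -sin(2*x): now x**2*cos(2*x) - x*sin(2*x) + 2*cos(3*x**3 + 15)/3 + ∫(sin(2*x)) dx.
Step 7. Evaluate the standard form: now x**2*cos(2*x) - x*sin(2*x) - cos(2*x)/2 + 2*cos(3*x**3 + 15)/3.
Answer: x**2*cos(2*x) - x*sin(2*x) - cos(2*x)/2 + 2*cos(3*x**3 + 15)/3.


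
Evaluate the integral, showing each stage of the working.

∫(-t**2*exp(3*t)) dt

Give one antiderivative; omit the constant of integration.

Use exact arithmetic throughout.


Step 1. Integrate ∫(-t**2*exp(3*t)) dt by parts with u = t**2, dv = (-exp(3*t)) dt, so v = -exp(3*t)/3: now -t**2*exp(3*t)/3 + ∫(2*t*exp(3*t)/3) dt.
Step 2. Integrate ∫(2*t*exp(3*t)/3) dt by parts with u = t, dv = (2*exp(3*t)/3) dt, so v = 2*exp(3*t)/9: now -t**2*exp(3*t)/3 + 2*t*exp(3*t)/9 + ∫(-2*exp(3*t)/9) dt.
Step 3. Evaluate the standard form: now -t**2*exp(3*t)/3 + 2*t*exp(3*t)/9 - 2*exp(3*t)/27.
Answer: -t**2*exp(3*t)/3 + 2*t*exp(3*t)/9 - 2*exp(3*t)/27.


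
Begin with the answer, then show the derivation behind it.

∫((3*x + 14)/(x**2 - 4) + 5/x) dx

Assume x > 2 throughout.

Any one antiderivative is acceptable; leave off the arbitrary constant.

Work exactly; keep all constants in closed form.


The answer is 5*log(x) + 5*log(x - 2) - 2*log(x + 2).
Step 1. Rewrite: now ∫(5/x) dx + ∫((3*x + 14)/(x**2 - 4)) dx.
Step 2. Decompose ∫((3*x + 14)/(x**2 - 4)) dx by partial fractions, (3*x + 14)/(x**2 - 4) = -2/(x + 2) + 5/(x - 2): now ∫(5/x) dx + ∫(5/(x - 2)) dx + ∫(-2/(x + 2)) dx.
Step 3. Evaluate the standard form [assuming x > -2]: now -2*log(x + 2) + ∫(5/x) dx + ∫(5/(x - 2)) dx.
Step 4. Evaluate the standard form [assuming x > 2]: now 5*log(x - 2) - 2*log(x + 2) + ∫(5/x) dx.
Step 5. Evaluate the standard form [assuming x > 0]: now 5*log(x) + 5*log(x - 2) - 2*log(x + 2).
Answer: 5*log(x) + 5*log(x - 2) - 2*log(x + 2).
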